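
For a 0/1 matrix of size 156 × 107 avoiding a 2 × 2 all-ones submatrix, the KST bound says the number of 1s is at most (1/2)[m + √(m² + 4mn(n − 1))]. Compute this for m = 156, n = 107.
z(156, 107; 2, 2) ≤ (1/2)[156 + √(156² + 4·156·107·106)] = (1/2)[156 + √7101744] = 1410.4549

Kővári–Sós–Turán: let r_1, ..., r_156 be the row sums and z = Σ r_i the total number of 1s. Each pair of columns can share at most one row with both entries 1 (else a 2×2 all-ones block appears), so Σ_i C(r_i, 2) ≤ C(107, 2) = 5671. By convexity Σ_i C(r_i, 2) ≥ 156·C(z/156, 2) = z(z − 156)/(2·156), giving z² − 156z − 156·107·106 ≤ 0 and hence z ≤ (1/2)[156 + √(24336 + 4·1769352)] = (1/2)[156 + √7101744] ≈ (1/2)(156 + 2664.9098) = 1410.4549.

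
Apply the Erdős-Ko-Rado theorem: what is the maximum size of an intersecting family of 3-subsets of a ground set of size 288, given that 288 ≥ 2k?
max |F| = C(287, 2) = 41041

The Erdős-Ko-Rado theorem states: for n ≥ 2k, an intersecting family of k-subsets of an n-element set has size at most C(n − 1, k − 1), with equality for 'star' families {A ⊆ [n] : |A| = k, i ∈ A} (fix an element i). For n = 288, k = 3: C(287, 2) = 41041.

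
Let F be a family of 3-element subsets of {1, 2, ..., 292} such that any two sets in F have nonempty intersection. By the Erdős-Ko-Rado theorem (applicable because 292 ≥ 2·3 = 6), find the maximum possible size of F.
max |F| = C(291, 2) = 42195

Erdős-Ko-Rado (1961): when n ≥ 2k, max |F| = C(n−1, k−1). The bound is attained by the star {A : i ∈ A} for any fixed i ∈ [n]. Here C(292−1, 3−1) = C(291, 2) = 42195.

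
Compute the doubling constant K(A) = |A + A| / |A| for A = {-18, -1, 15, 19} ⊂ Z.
K = |A + A| / |A| = 10/4 = 5/2

Enumerate A + A = {a + b : a, b ∈ A}. With |A| = 4, there are |A|^2 = 16 ordered sum pairs; collecting distinct values, A + A = {-36, -19, -3, -2, 1, 14, 18, 30, 34, 38}, so |A + A| = 10. Thus K = 10/4 = 5/2. For comparison, the minimum possible |A + A| over all 4-element sets is 2·4 − 1 = 7 (so min K = 7/4), attained only by arithmetic progressions.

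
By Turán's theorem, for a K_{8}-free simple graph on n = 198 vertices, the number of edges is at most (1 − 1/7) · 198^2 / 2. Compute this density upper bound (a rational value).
Turán density bound = (6/7) · 198^2/2 = 117612/7 ≈ 16801.7143

Turán's theorem: ex(n, K_{r+1}) is achieved by the complete r-partite Turán graph T(n, r) with parts as balanced as possible, and is at most (1 − 1/r) · n^2/2. For r = 7, n = 198: the density bound is (6/7) · 39204/2 = 117612/7 ≈ 16801.7143. The integer-valued extremum is e(T(198, 7)) = 16801, which is strictly less than the density bound 117612/7 since 7 ∤ 198 (the parts of T(198, 7) cannot all be equal).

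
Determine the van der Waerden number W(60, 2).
W(60, 2) = 60 + 1 = 61

A 2-term AP is any pair of integers, so a monochromatic 2-AP exists iff some colour is used at least twice. With 60 colours, the colouring i ↦ i on {1, ..., 60} uses each colour once, avoiding any monochromatic pair, so W(60, 2) > 60. For {1, ..., 61}, pigeonhole forces two integers of the same colour, which form a monochromatic 2-AP. Hence W(60, 2) = 61.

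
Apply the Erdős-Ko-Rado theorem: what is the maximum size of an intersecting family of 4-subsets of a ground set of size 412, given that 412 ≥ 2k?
max |F| = C(411, 3) = 11486765

The Erdős-Ko-Rado theorem states: for n ≥ 2k, an intersecting family of k-subsets of an n-element set has size at most C(n − 1, k − 1), with equality for 'star' families {A ⊆ [n] : |A| = k, i ∈ A} (fix an element i). For n = 412, k = 4: C(411, 3) = 11486765.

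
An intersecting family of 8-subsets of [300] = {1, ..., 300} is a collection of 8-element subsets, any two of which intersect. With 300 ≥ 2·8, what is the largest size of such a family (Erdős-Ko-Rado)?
max |F| = C(299, 7) = 39494993171634

The Erdős-Ko-Rado theorem states: for n ≥ 2k, an intersecting family of k-subsets of an n-element set has size at most C(n − 1, k − 1), with equality for 'star' families {A ⊆ [n] : |A| = k, i ∈ A} (fix an element i). For n = 300, k = 8: C(299, 7) = 39494993171634.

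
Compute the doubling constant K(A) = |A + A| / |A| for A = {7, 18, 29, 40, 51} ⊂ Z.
K = |A + A| / |A| = 9/5

Enumerate A + A = {a + b : a, b ∈ A}. With |A| = 5, there are |A|^2 = 25 ordered sum pairs; collecting distinct values, A + A = {14, 25, 36, 47, 58, 69, 80, 91, 102}, so |A + A| = 9. Thus K = 9/5. Here |A + A| = 2|A| − 1 = 9, the minimum possible — so K = 9/5 is minimal, which holds iff A is an arithmetic progression.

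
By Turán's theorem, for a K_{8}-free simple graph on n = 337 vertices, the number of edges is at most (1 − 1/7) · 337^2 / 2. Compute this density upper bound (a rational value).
Turán density bound = (6/7) · 337^2/2 = 340707/7 ≈ 48672.4286

Turán's theorem: ex(n, K_{r+1}) is achieved by the complete r-partite Turán graph T(n, r) with parts as balanced as possible, and is at most (1 − 1/r) · n^2/2. For r = 7, n = 337: the density bound is (6/7) · 113569/2 = 340707/7 ≈ 48672.4286. The integer-valued extremum is e(T(337, 7)) = 48672, which is strictly less than the density bound 340707/7 since 7 ∤ 337 (the parts of T(337, 7) cannot all be equal).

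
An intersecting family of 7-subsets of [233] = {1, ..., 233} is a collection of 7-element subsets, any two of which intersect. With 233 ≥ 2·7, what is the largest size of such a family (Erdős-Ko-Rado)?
max |F| = C(232, 6) = 202904412172

The Erdős-Ko-Rado theorem states: for n ≥ 2k, an intersecting family of k-subsets of an n-element set has size at most C(n − 1, k − 1), with equality for 'star' families {A ⊆ [n] : |A| = k, i ∈ A} (fix an element i). For n = 233, k = 7: C(232, 6) = 202904412172.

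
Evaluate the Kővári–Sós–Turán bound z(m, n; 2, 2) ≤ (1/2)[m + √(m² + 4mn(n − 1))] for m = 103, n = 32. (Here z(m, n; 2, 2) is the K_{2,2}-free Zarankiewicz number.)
z(103, 32; 2, 2) ≤ (1/2)[103 + √(103² + 4·103·32·31)] = (1/2)[103 + √419313] = 375.2719

Kővári–Sós–Turán: let r_1, ..., r_103 be the row sums and z = Σ r_i the total number of 1s. Each pair of columns can share at most one row with both entries 1 (else a 2×2 all-ones block appears), so Σ_i C(r_i, 2) ≤ C(32, 2) = 496. By convexity Σ_i C(r_i, 2) ≥ 103·C(z/103, 2) = z(z − 103)/(2·103), giving z² − 103z − 103·32·31 ≤ 0 and hence z ≤ (1/2)[103 + √(10609 + 4·102176)] = (1/2)[103 + √419313] ≈ (1/2)(103 + 647.5438) = 375.2719.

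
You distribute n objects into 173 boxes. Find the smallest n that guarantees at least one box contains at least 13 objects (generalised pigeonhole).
n = (13 − 1)·173 + 1 = 2077

By the generalised pigeonhole principle, to guarantee some box contains ≥ r objects we need more than (r − 1) · k objects total. Threshold: n = (r − 1) · k + 1. With r = 13 and k = 173: n = 12 · 173 + 1 = 2076 + 1 = 2077. For n = 2076 = 12 · 173, we can put exactly 12 objects in every box, avoiding 13 in any single one — so 2077 is tight.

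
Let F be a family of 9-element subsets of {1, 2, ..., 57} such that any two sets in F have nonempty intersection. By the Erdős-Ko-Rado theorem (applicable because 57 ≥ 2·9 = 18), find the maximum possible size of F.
max |F| = C(56, 8) = 1420494075

The Erdős-Ko-Rado theorem states: for n ≥ 2k, an intersecting family of k-subsets of an n-element set has size at most C(n − 1, k − 1), with equality for 'star' families {A ⊆ [n] : |A| = k, i ∈ A} (fix an element i). For n = 57, k = 9: C(56, 8) = 1420494075.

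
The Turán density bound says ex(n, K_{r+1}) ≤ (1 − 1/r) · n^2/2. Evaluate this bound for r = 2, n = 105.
Turán density bound = (1/2) · 105^2/2 = 11025/4 ≈ 2756.25

Turán's theorem: ex(n, K_{r+1}) is achieved by the complete r-partite Turán graph T(n, r) with parts as balanced as possible, and is at most (1 − 1/r) · n^2/2. For r = 2, n = 105: the density bound is (1/2) · 11025/2 = 11025/4 ≈ 2756.25. The integer-valued extremum is e(T(105, 2)) = 2756, which is strictly less than the density bound 11025/4 since 2 ∤ 105 (the parts of T(105, 2) cannot all be equal).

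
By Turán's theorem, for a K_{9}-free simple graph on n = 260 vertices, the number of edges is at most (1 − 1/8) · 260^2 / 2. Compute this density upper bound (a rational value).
Turán density bound = (7/8) · 260^2/2 = 29575

Turán's theorem: ex(n, K_{r+1}) is achieved by the complete r-partite Turán graph T(n, r) with parts as balanced as possible, and is at most (1 − 1/r) · n^2/2. For r = 8, n = 260: the density bound is (7/8) · 67600/2 = 29575. The integer-valued extremum is e(T(260, 8)) = 29574, which is strictly less than the density bound 29575 since 8 ∤ 260 (the parts of T(260, 8) cannot all be equal).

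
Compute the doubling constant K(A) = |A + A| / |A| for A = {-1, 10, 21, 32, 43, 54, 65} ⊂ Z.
K = |A + A| / |A| = 13/7

Enumerate A + A = {a + b : a, b ∈ A}. With |A| = 7, there are |A|^2 = 49 ordered sum pairs; collecting distinct values, A + A = {-2, 9, 20, 31, 42, 53, 64, 75, 86, 97, 108, 119, 130}, so |A + A| = 13. Thus K = 13/7. Here |A + A| = 2|A| − 1 = 13, the minimum possible — so K = 13/7 is minimal, which holds iff A is an arithmetic progression.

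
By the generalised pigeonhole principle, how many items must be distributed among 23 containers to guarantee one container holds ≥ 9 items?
n = (9 − 1)·23 + 1 = 185

By the generalised pigeonhole principle, to guarantee some box contains ≥ r objects we need more than (r − 1) · k objects total. Threshold: n = (r − 1) · k + 1. With r = 9 and k = 23: n = 8 · 23 + 1 = 184 + 1 = 185. For n = 184 = 8 · 23, we can put exactly 8 objects in every box, avoiding 9 in any single one — so 185 is tight.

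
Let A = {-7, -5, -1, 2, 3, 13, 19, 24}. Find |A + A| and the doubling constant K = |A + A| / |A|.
K = |A + A| / |A| = 32/8 = 4

Enumerate A + A = {a + b : a, b ∈ A}. With |A| = 8, there are |A|^2 = 64 ordered sum pairs; collecting distinct values, A + A = {-14, -12, -10, -8, -6, -5, -4, -3, -2, 1, 2, 4, 5, 6, 8, 12, 14, 15, 16, 17, 18, 19, 21, 22, 23, 26, 27, 32, 37, 38, 43, 48}, so |A + A| = 32. Thus K = 32/8 = 4. For comparison, the minimum possible |A + A| over all 8-element sets is 2·8 − 1 = 15 (so min K = 15/8), attained only by arithmetic progressions.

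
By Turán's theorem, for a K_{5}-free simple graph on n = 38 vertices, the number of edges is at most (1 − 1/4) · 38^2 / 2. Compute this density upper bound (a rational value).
Turán density bound = (3/4) · 38^2/2 = 1083/2 ≈ 541.5

Turán's theorem: ex(n, K_{r+1}) is achieved by the complete r-partite Turán graph T(n, r) with parts as balanced as possible, and is at most (1 − 1/r) · n^2/2. For r = 4, n = 38: the density bound is (3/4) · 1444/2 = 1083/2 ≈ 541.5. The integer-valued extremum is e(T(38, 4)) = 541, which is strictly less than the density bound 1083/2 since 4 ∤ 38 (the parts of T(38, 4) cannot all be equal).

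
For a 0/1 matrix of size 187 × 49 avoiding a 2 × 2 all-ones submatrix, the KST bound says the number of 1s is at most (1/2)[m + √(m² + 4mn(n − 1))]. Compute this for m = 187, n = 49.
z(187, 49; 2, 2) ≤ (1/2)[187 + √(187² + 4·187·49·48)] = (1/2)[187 + √1794265] = 763.2509

Kővári–Sós–Turán: let r_1, ..., r_187 be the row sums and z = Σ r_i the total number of 1s. Each pair of columns can share at most one row with both entries 1 (else a 2×2 all-ones block appears), so Σ_i C(r_i, 2) ≤ C(49, 2) = 1176. By convexity Σ_i C(r_i, 2) ≥ 187·C(z/187, 2) = z(z − 187)/(2·187), giving z² − 187z − 187·49·48 ≤ 0 and hence z ≤ (1/2)[187 + √(34969 + 4·439824)] = (1/2)[187 + √1794265] ≈ (1/2)(187 + 1339.5018) = 763.2509.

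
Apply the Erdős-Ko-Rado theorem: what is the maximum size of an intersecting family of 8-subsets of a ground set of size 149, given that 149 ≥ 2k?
max |F| = C(148, 7) = 267212177232

Erdős-Ko-Rado (1961): when n ≥ 2k, max |F| = C(n−1, k−1). The bound is attained by the star {A : i ∈ A} for any fixed i ∈ [n]. Here C(149−1, 8−1) = C(148, 7) = 267212177232.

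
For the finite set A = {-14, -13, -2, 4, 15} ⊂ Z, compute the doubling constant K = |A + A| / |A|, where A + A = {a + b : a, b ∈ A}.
K = |A + A| / |A| = 14/5

Enumerate A + A = {a + b : a, b ∈ A}. With |A| = 5, there are |A|^2 = 25 ordered sum pairs; collecting distinct values, A + A = {-28, -27, -26, -16, -15, -10, -9, -4, 1, 2, 8, 13, 19, 30}, so |A + A| = 14. Thus K = 14/5. For comparison, the minimum possible |A + A| over all 5-element sets is 2·5 − 1 = 9 (so min K = 9/5), attained only by arithmetic progressions.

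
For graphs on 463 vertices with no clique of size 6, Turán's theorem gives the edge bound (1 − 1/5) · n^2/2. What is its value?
Turán density bound = (4/5) · 463^2/2 = 428738/5 ≈ 85747.6

Turán's theorem: ex(n, K_{r+1}) is achieved by the complete r-partite Turán graph T(n, r) with parts as balanced as possible, and is at most (1 − 1/r) · n^2/2. For r = 5, n = 463: the density bound is (4/5) · 214369/2 = 428738/5 ≈ 85747.6. The integer-valued extremum is e(T(463, 5)) = 85747, which is strictly less than the density bound 428738/5 since 5 ∤ 463 (the parts of T(463, 5) cannot all be equal).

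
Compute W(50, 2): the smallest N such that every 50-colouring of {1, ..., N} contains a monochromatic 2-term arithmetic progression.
W(50, 2) = 50 + 1 = 51

A 2-term AP is any pair of integers, so a monochromatic 2-AP exists iff some colour is used at least twice. With 50 colours, the colouring i ↦ i on {1, ..., 50} uses each colour once, avoiding any monochromatic pair, so W(50, 2) > 50. For {1, ..., 51}, pigeonhole forces two integers of the same colour, which form a monochromatic 2-AP. Hence W(50, 2) = 51.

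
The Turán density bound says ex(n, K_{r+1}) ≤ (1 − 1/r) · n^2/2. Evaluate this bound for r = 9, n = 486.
Turán density bound = (8/9) · 486^2/2 = 104976

Turán's theorem: ex(n, K_{r+1}) is achieved by the complete r-partite Turán graph T(n, r) with parts as balanced as possible, and is at most (1 − 1/r) · n^2/2. For r = 9, n = 486: the density bound is (8/9) · 236196/2 = 104976. Since 9 ∣ 486, the Turán graph T(486, 9) has parts of equal size 54, and its edge count e(T(486, 9)) = 104976 attains the density bound exactly.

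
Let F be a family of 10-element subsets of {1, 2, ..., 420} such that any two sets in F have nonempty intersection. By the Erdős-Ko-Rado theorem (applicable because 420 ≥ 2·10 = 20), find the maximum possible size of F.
max |F| = C(419, 9) = 1005991207314658708

The Erdős-Ko-Rado theorem states: for n ≥ 2k, an intersecting family of k-subsets of an n-element set has size at most C(n − 1, k − 1), with equality for 'star' families {A ⊆ [n] : |A| = k, i ∈ A} (fix an element i). For n = 420, k = 10: C(419, 9) = 1005991207314658708.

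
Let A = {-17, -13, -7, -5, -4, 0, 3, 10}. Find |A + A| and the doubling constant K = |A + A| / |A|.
K = |A + A| / |A| = 29/8

Enumerate A + A = {a + b : a, b ∈ A}. With |A| = 8, there are |A|^2 = 64 ordered sum pairs; collecting distinct values, A + A = {-34, -30, -26, -24, -22, -21, -20, -18, -17, -14, -13, -12, -11, -10, -9, -8, -7, -5, -4, -3, -2, -1, 0, 3, 5, 6, 10, 13, 20}, so |A + A| = 29. Thus K = 29/8. For comparison, the minimum possible |A + A| over all 8-element sets is 2·8 − 1 = 15 (so min K = 15/8), attained only by arithmetic progressions.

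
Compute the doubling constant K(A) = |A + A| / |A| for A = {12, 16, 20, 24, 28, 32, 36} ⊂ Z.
K = |A + A| / |A| = 13/7

Enumerate A + A = {a + b : a, b ∈ A}. With |A| = 7, there are |A|^2 = 49 ordered sum pairs; collecting distinct values, A + A = {24, 28, 32, 36, 40, 44, 48, 52, 56, 60, 64, 68, 72}, so |A + A| = 13. Thus K = 13/7. Here |A + A| = 2|A| − 1 = 13, the minimum possible — so K = 13/7 is minimal, which holds iff A is an arithmetic progression.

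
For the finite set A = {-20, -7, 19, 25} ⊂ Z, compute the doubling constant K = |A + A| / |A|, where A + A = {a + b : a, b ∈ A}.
K = |A + A| / |A| = 10/4 = 5/2

Enumerate A + A = {a + b : a, b ∈ A}. With |A| = 4, there are |A|^2 = 16 ordered sum pairs; collecting distinct values, A + A = {-40, -27, -14, -1, 5, 12, 18, 38, 44, 50}, so |A + A| = 10. Thus K = 10/4 = 5/2. For comparison, the minimum possible |A + A| over all 4-element sets is 2·4 − 1 = 7 (so min K = 7/4), attained only by arithmetic progressions.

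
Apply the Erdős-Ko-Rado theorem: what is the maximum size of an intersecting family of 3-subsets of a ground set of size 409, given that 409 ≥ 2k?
max |F| = C(408, 2) = 83028

The Erdős-Ko-Rado theorem states: for n ≥ 2k, an intersecting family of k-subsets of an n-element set has size at most C(n − 1, k − 1), with equality for 'star' families {A ⊆ [n] : |A| = k, i ∈ A} (fix an element i). For n = 409, k = 3: C(408, 2) = 83028.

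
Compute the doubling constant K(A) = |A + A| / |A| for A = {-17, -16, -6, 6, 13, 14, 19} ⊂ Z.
K = |A + A| / |A| = 27/7

Enumerate A + A = {a + b : a, b ∈ A}. With |A| = 7, there are |A|^2 = 49 ordered sum pairs; collecting distinct values, A + A = {-34, -33, -32, -23, -22, -12, -11, -10, -4, -3, -2, 0, 2, 3, 7, 8, 12, 13, 19, 20, 25, 26, 27, 28, 32, 33, 38}, so |A + A| = 27. Thus K = 27/7. For comparison, the minimum possible |A + A| over all 7-element sets is 2·7 − 1 = 13 (so min K = 13/7), attained only by arithmetic progressions.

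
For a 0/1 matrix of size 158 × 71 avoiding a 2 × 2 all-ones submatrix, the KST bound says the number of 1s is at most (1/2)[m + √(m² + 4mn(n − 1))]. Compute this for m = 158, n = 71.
z(158, 71; 2, 2) ≤ (1/2)[158 + √(158² + 4·158·71·70)] = (1/2)[158 + √3166004] = 968.6634

Kővári–Sós–Turán: let r_1, ..., r_158 be the row sums and z = Σ r_i the total number of 1s. Each pair of columns can share at most one row with both entries 1 (else a 2×2 all-ones block appears), so Σ_i C(r_i, 2) ≤ C(71, 2) = 2485. By convexity Σ_i C(r_i, 2) ≥ 158·C(z/158, 2) = z(z − 158)/(2·158), giving z² − 158z − 158·71·70 ≤ 0 and hence z ≤ (1/2)[158 + √(24964 + 4·785260)] = (1/2)[158 + √3166004] ≈ (1/2)(158 + 1779.3268) = 968.6634.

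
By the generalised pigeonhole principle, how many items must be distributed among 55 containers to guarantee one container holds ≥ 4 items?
n = (4 − 1)·55 + 1 = 166

By the generalised pigeonhole principle, to guarantee some box contains ≥ r objects we need more than (r − 1) · k objects total. Threshold: n = (r − 1) · k + 1. With r = 4 and k = 55: n = 3 · 55 + 1 = 165 + 1 = 166. For n = 165 = 3 · 55, we can put exactly 3 objects in every box, avoiding 4 in any single one — so 166 is tight.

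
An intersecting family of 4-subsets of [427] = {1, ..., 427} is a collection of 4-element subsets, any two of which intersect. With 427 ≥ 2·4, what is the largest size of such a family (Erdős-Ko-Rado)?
max |F| = C(426, 3) = 12794200

Erdős-Ko-Rado (1961): when n ≥ 2k, max |F| = C(n−1, k−1). The bound is attained by the star {A : i ∈ A} for any fixed i ∈ [n]. Here C(427−1, 4−1) = C(426, 3) = 12794200.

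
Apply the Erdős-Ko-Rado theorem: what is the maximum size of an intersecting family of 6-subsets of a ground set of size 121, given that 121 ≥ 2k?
max |F| = C(120, 5) = 190578024

The Erdős-Ko-Rado theorem states: for n ≥ 2k, an intersecting family of k-subsets of an n-element set has size at most C(n − 1, k − 1), with equality for 'star' families {A ⊆ [n] : |A| = k, i ∈ A} (fix an element i). For n = 121, k = 6: C(120, 5) = 190578024.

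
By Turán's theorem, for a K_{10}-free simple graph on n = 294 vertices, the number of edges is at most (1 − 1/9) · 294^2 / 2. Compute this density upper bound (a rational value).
Turán density bound = (8/9) · 294^2/2 = 38416

Turán's theorem: ex(n, K_{r+1}) is achieved by the complete r-partite Turán graph T(n, r) with parts as balanced as possible, and is at most (1 − 1/r) · n^2/2. For r = 9, n = 294: the density bound is (8/9) · 86436/2 = 38416. The integer-valued extremum is e(T(294, 9)) = 38415, which is strictly less than the density bound 38416 since 9 ∤ 294 (the parts of T(294, 9) cannot all be equal).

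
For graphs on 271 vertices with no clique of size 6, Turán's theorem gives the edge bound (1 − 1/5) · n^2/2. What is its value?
Turán density bound = (4/5) · 271^2/2 = 146882/5 ≈ 29376.4

Turán's theorem: ex(n, K_{r+1}) is achieved by the complete r-partite Turán graph T(n, r) with parts as balanced as possible, and is at most (1 − 1/r) · n^2/2. For r = 5, n = 271: the density bound is (4/5) · 73441/2 = 146882/5 ≈ 29376.4. The integer-valued extremum is e(T(271, 5)) = 29376, which is strictly less than the density bound 146882/5 since 5 ∤ 271 (the parts of T(271, 5) cannot all be equal).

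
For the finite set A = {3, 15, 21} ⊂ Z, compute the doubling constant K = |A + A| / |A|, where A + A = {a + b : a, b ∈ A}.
K = |A + A| / |A| = 6/3 = 2

Enumerate A + A = {a + b : a, b ∈ A}. With |A| = 3, there are |A|^2 = 9 ordered sum pairs; collecting distinct values, A + A = {6, 18, 24, 30, 36, 42}, so |A + A| = 6. Thus K = 6/3 = 2. For comparison, the minimum possible |A + A| over all 3-element sets is 2·3 − 1 = 5 (so min K = 5/3), attained only by arithmetic progressions.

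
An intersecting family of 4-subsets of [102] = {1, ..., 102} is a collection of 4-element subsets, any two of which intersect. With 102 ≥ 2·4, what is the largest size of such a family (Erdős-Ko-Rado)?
max |F| = C(101, 3) = 166650

Erdős-Ko-Rado (1961): when n ≥ 2k, max |F| = C(n−1, k−1). The bound is attained by the star {A : i ∈ A} for any fixed i ∈ [n]. Here C(102−1, 4−1) = C(101, 3) = 166650.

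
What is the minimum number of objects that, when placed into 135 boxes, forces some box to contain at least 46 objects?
n = (46 − 1)·135 + 1 = 6076

By the generalised pigeonhole principle, to guarantee some box contains ≥ r objects we need more than (r − 1) · k objects total. Threshold: n = (r − 1) · k + 1. With r = 46 and k = 135: n = 45 · 135 + 1 = 6075 + 1 = 6076. For n = 6075 = 45 · 135, we can put exactly 45 objects in every box, avoiding 46 in any single one — so 6076 is tight.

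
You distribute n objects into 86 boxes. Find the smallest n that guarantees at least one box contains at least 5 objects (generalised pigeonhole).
n = (5 − 1)·86 + 1 = 345

By the generalised pigeonhole principle, to guarantee some box contains ≥ r objects we need more than (r − 1) · k objects total. Threshold: n = (r − 1) · k + 1. With r = 5 and k = 86: n = 4 · 86 + 1 = 344 + 1 = 345. For n = 344 = 4 · 86, we can put exactly 4 objects in every box, avoiding 5 in any single one — so 345 is tight.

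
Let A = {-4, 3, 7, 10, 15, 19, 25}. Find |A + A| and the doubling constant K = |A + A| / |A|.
K = |A + A| / |A| = 26/7

Enumerate A + A = {a + b : a, b ∈ A}. With |A| = 7, there are |A|^2 = 49 ordered sum pairs; collecting distinct values, A + A = {-8, -1, 3, 6, 10, 11, 13, 14, 15, 17, 18, 20, 21, 22, 25, 26, 28, 29, 30, 32, 34, 35, 38, 40, 44, 50}, so |A + A| = 26. Thus K = 26/7. For comparison, the minimum possible |A + A| over all 7-element sets is 2·7 − 1 = 13 (so min K = 13/7), attained only by arithmetic progressions.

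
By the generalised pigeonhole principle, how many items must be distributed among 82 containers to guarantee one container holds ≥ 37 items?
n = (37 − 1)·82 + 1 = 2953

By the generalised pigeonhole principle, to guarantee some box contains ≥ r objects we need more than (r − 1) · k objects total. Threshold: n = (r − 1) · k + 1. With r = 37 and k = 82: n = 36 · 82 + 1 = 2952 + 1 = 2953. For n = 2952 = 36 · 82, we can put exactly 36 objects in every box, avoiding 37 in any single one — so 2953 is tight.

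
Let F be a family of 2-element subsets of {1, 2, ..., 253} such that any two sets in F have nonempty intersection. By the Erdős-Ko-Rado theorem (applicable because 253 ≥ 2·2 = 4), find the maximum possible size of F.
max |F| = C(252, 1) = 252

The Erdős-Ko-Rado theorem states: for n ≥ 2k, an intersecting family of k-subsets of an n-element set has size at most C(n − 1, k − 1), with equality for 'star' families {A ⊆ [n] : |A| = k, i ∈ A} (fix an element i). For n = 253, k = 2: C(252, 1) = 252.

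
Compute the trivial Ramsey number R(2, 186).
R(2, 186) = 186

R(2, k) = k for all k ≥ 2: in a 2-colouring of K_k, either some edge is red (a red K_2) or all edges are blue (a blue K_k). And K_{185} coloured all-blue has no blue K_186, so R(2, 186) > 185. Hence R(2, 186) = 186.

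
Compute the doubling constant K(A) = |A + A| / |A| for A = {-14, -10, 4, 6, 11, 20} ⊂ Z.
K = |A + A| / |A| = 20/6 = 10/3

Enumerate A + A = {a + b : a, b ∈ A}. With |A| = 6, there are |A|^2 = 36 ordered sum pairs; collecting distinct values, A + A = {-28, -24, -20, -10, -8, -6, -4, -3, 1, 6, 8, 10, 12, 15, 17, 22, 24, 26, 31, 40}, so |A + A| = 20. Thus K = 20/6 = 10/3. For comparison, the minimum possible |A + A| over all 6-element sets is 2·6 − 1 = 11 (so min K = 11/6), attained only by arithmetic progressions.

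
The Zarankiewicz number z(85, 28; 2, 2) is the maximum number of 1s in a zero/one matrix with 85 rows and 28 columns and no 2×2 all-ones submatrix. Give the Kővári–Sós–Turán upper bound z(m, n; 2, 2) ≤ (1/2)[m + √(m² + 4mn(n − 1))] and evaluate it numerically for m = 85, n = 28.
z(85, 28; 2, 2) ≤ (1/2)[85 + √(85² + 4·85·28·27)] = (1/2)[85 + √264265] = 299.5336

Kővári–Sós–Turán: let r_1, ..., r_85 be the row sums and z = Σ r_i the total number of 1s. Each pair of columns can share at most one row with both entries 1 (else a 2×2 all-ones block appears), so Σ_i C(r_i, 2) ≤ C(28, 2) = 378. By convexity Σ_i C(r_i, 2) ≥ 85·C(z/85, 2) = z(z − 85)/(2·85), giving z² − 85z − 85·28·27 ≤ 0 and hence z ≤ (1/2)[85 + √(7225 + 4·64260)] = (1/2)[85 + √264265] ≈ (1/2)(85 + 514.0671) = 299.5336.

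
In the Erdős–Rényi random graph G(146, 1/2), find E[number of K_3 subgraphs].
E[# K_3] = C(146, 3) · (1/2)^C(3, 2) = 508080 / 2^3 = 63510

For each 3-subset S of vertices (there are C(146, 3) = 508080 such S), let X_S = 1 if S induces a K_3 (all C(3, 2) = 3 edges present). Then P(X_S = 1) = (1/2)^3 = 1/8. By linearity of expectation, E[# K_3] = C(146, 3) · (1/2)^3 = 508080 / 8 = 63510.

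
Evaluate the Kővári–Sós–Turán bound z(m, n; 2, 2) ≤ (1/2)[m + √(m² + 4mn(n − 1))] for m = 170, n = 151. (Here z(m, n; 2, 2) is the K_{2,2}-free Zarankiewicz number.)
z(170, 151; 2, 2) ≤ (1/2)[170 + √(170² + 4·170·151·150)] = (1/2)[170 + √15430900] = 2049.1092

Kővári–Sós–Turán: let r_1, ..., r_170 be the row sums and z = Σ r_i the total number of 1s. Each pair of columns can share at most one row with both entries 1 (else a 2×2 all-ones block appears), so Σ_i C(r_i, 2) ≤ C(151, 2) = 11325. By convexity Σ_i C(r_i, 2) ≥ 170·C(z/170, 2) = z(z − 170)/(2·170), giving z² − 170z − 170·151·150 ≤ 0 and hence z ≤ (1/2)[170 + √(28900 + 4·3850500)] = (1/2)[170 + √15430900] ≈ (1/2)(170 + 3928.2184) = 2049.1092.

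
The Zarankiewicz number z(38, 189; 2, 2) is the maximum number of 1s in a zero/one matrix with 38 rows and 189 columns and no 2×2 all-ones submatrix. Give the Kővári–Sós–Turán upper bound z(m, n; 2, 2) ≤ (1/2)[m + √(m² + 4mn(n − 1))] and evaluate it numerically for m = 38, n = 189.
z(38, 189; 2, 2) ≤ (1/2)[38 + √(38² + 4·38·189·188)] = (1/2)[38 + √5402308] = 1181.1433

Kővári–Sós–Turán: let r_1, ..., r_38 be the row sums and z = Σ r_i the total number of 1s. Each pair of columns can share at most one row with both entries 1 (else a 2×2 all-ones block appears), so Σ_i C(r_i, 2) ≤ C(189, 2) = 17766. By convexity Σ_i C(r_i, 2) ≥ 38·C(z/38, 2) = z(z − 38)/(2·38), giving z² − 38z − 38·189·188 ≤ 0 and hence z ≤ (1/2)[38 + √(1444 + 4·1350216)] = (1/2)[38 + √5402308] ≈ (1/2)(38 + 2324.2866) = 1181.1433.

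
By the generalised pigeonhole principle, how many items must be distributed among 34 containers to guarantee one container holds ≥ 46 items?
n = (46 − 1)·34 + 1 = 1531

By the generalised pigeonhole principle, to guarantee some box contains ≥ r objects we need more than (r − 1) · k objects total. Threshold: n = (r − 1) · k + 1. With r = 46 and k = 34: n = 45 · 34 + 1 = 1530 + 1 = 1531. For n = 1530 = 45 · 34, we can put exactly 45 objects in every box, avoiding 46 in any single one — so 1531 is tight.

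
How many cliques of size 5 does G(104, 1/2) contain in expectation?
E[# K_5] = C(104, 5) · (1/2)^C(5, 2) = 91962520 / 2^10 = 11495315/128 = 89807.1484375

For each 5-subset S of vertices (there are C(104, 5) = 91962520 such S), let X_S = 1 if S induces a K_5 (all C(5, 2) = 10 edges present). Then P(X_S = 1) = (1/2)^10 = 1/1024. By linearity of expectation, E[# K_5] = C(104, 5) · (1/2)^10 = 91962520 / 1024 = 11495315/128 = 89807.1484375.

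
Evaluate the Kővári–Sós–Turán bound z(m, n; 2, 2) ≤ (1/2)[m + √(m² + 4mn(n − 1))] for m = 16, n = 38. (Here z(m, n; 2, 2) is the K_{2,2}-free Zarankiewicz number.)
z(16, 38; 2, 2) ≤ (1/2)[16 + √(16² + 4·16·38·37)] = (1/2)[16 + √90240] = 158.1999

Kővári–Sós–Turán: let r_1, ..., r_16 be the row sums and z = Σ r_i the total number of 1s. Each pair of columns can share at most one row with both entries 1 (else a 2×2 all-ones block appears), so Σ_i C(r_i, 2) ≤ C(38, 2) = 703. By convexity Σ_i C(r_i, 2) ≥ 16·C(z/16, 2) = z(z − 16)/(2·16), giving z² − 16z − 16·38·37 ≤ 0 and hence z ≤ (1/2)[16 + √(256 + 4·22496)] = (1/2)[16 + √90240] ≈ (1/2)(16 + 300.3997) = 158.1999.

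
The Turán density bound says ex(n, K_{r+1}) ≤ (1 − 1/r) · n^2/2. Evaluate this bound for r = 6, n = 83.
Turán density bound = (5/6) · 83^2/2 = 34445/12 ≈ 2870.4167

Turán's theorem: ex(n, K_{r+1}) is achieved by the complete r-partite Turán graph T(n, r) with parts as balanced as possible, and is at most (1 − 1/r) · n^2/2. For r = 6, n = 83: the density bound is (5/6) · 6889/2 = 34445/12 ≈ 2870.4167. The integer-valued extremum is e(T(83, 6)) = 2870, which is strictly less than the density bound 34445/12 since 6 ∤ 83 (the parts of T(83, 6) cannot all be equal).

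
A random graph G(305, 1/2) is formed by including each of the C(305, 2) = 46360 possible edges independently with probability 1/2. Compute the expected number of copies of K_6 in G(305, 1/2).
E[# K_6] = C(305, 6) · (1/2)^C(6, 2) = 1064089721800 / 2^15 = 133011215225/4096 ≈ 32473441.217041

For each 6-subset S of vertices (there are C(305, 6) = 1064089721800 such S), let X_S = 1 if S induces a K_6 (all C(6, 2) = 15 edges present). Then P(X_S = 1) = (1/2)^15 = 1/32768. By linearity of expectation, E[# K_6] = C(305, 6) · (1/2)^15 = 1064089721800 / 32768 = 133011215225/4096 ≈ 32473441.217041.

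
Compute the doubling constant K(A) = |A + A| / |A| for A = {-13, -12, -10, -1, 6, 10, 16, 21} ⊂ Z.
K = |A + A| / |A| = 33/8

Enumerate A + A = {a + b : a, b ∈ A}. With |A| = 8, there are |A|^2 = 64 ordered sum pairs; collecting distinct values, A + A = {-26, -25, -24, -23, -22, -20, -14, -13, -11, -7, -6, -4, -3, -2, 0, 3, 4, 5, 6, 8, 9, 11, 12, 15, 16, 20, 22, 26, 27, 31, 32, 37, 42}, so |A + A| = 33. Thus K = 33/8. For comparison, the minimum possible |A + A| over all 8-element sets is 2·8 − 1 = 15 (so min K = 15/8), attained only by arithmetic progressions.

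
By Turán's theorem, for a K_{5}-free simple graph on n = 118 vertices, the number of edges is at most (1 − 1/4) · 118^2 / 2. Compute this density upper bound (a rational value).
Turán density bound = (3/4) · 118^2/2 = 10443/2 ≈ 5221.5

Turán's theorem: ex(n, K_{r+1}) is achieved by the complete r-partite Turán graph T(n, r) with parts as balanced as possible, and is at most (1 − 1/r) · n^2/2. For r = 4, n = 118: the density bound is (3/4) · 13924/2 = 10443/2 ≈ 5221.5. The integer-valued extremum is e(T(118, 4)) = 5221, which is strictly less than the density bound 10443/2 since 4 ∤ 118 (the parts of T(118, 4) cannot all be equal).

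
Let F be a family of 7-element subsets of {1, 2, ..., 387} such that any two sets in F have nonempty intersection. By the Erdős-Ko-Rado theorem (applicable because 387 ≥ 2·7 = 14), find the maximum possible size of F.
max |F| = C(386, 6) = 4418083042912

Erdős-Ko-Rado (1961): when n ≥ 2k, max |F| = C(n−1, k−1). The bound is attained by the star {A : i ∈ A} for any fixed i ∈ [n]. Here C(387−1, 7−1) = C(386, 6) = 4418083042912.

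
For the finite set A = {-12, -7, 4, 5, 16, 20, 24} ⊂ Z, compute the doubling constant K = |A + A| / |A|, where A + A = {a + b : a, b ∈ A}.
K = |A + A| / |A| = 25/7

Enumerate A + A = {a + b : a, b ∈ A}. With |A| = 7, there are |A|^2 = 49 ordered sum pairs; collecting distinct values, A + A = {-24, -19, -14, -8, -7, -3, -2, 4, 8, 9, 10, 12, 13, 17, 20, 21, 24, 25, 28, 29, 32, 36, 40, 44, 48}, so |A + A| = 25. Thus K = 25/7. For comparison, the minimum possible |A + A| over all 7-element sets is 2·7 − 1 = 13 (so min K = 13/7), attained only by arithmetic progressions.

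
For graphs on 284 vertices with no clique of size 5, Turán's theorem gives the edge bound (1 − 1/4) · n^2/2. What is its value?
Turán density bound = (3/4) · 284^2/2 = 30246

Turán's theorem: ex(n, K_{r+1}) is achieved by the complete r-partite Turán graph T(n, r) with parts as balanced as possible, and is at most (1 − 1/r) · n^2/2. For r = 4, n = 284: the density bound is (3/4) · 80656/2 = 30246. Since 4 ∣ 284, the Turán graph T(284, 4) has parts of equal size 71, and its edge count e(T(284, 4)) = 30246 attains the density bound exactly.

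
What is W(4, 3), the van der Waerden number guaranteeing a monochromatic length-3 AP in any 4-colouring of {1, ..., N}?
W(4, 3) = 76

This is a classical value, W(4, 3) = 76, established by combining an explicit 4-colouring of {1, ..., 75} with no monochromatic 3-AP (giving the lower bound W(4, 3) > 75) and a finite case analysis / exhaustive computer search showing every 4-colouring of {1, ..., 76} has such an AP.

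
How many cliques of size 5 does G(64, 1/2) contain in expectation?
E[# K_5] = C(64, 5) · (1/2)^C(5, 2) = 7624512 / 2^10 = 119133/16 = 7445.8125

For each 5-subset S of vertices (there are C(64, 5) = 7624512 such S), let X_S = 1 if S induces a K_5 (all C(5, 2) = 10 edges present). Then P(X_S = 1) = (1/2)^10 = 1/1024. By linearity of expectation, E[# K_5] = C(64, 5) · (1/2)^10 = 7624512 / 1024 = 119133/16 = 7445.8125.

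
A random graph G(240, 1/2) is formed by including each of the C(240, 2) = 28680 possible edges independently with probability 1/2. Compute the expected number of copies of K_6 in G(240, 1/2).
E[# K_6] = C(240, 6) · (1/2)^C(6, 2) = 249219381880 / 2^15 = 31152422735/4096 ≈ 7605571.956787

For each 6-subset S of vertices (there are C(240, 6) = 249219381880 such S), let X_S = 1 if S induces a K_6 (all C(6, 2) = 15 edges present). Then P(X_S = 1) = (1/2)^15 = 1/32768. By linearity of expectation, E[# K_6] = C(240, 6) · (1/2)^15 = 249219381880 / 32768 = 31152422735/4096 ≈ 7605571.956787.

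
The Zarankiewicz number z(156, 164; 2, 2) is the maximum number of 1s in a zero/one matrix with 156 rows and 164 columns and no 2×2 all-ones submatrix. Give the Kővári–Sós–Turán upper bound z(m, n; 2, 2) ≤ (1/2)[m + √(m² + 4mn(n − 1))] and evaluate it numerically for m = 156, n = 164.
z(156, 164; 2, 2) ≤ (1/2)[156 + √(156² + 4·156·164·163)] = (1/2)[156 + √16705104] = 2121.5939

Kővári–Sós–Turán: let r_1, ..., r_156 be the row sums and z = Σ r_i the total number of 1s. Each pair of columns can share at most one row with both entries 1 (else a 2×2 all-ones block appears), so Σ_i C(r_i, 2) ≤ C(164, 2) = 13366. By convexity Σ_i C(r_i, 2) ≥ 156·C(z/156, 2) = z(z − 156)/(2·156), giving z² − 156z − 156·164·163 ≤ 0 and hence z ≤ (1/2)[156 + √(24336 + 4·4170192)] = (1/2)[156 + √16705104] ≈ (1/2)(156 + 4087.1878) = 2121.5939.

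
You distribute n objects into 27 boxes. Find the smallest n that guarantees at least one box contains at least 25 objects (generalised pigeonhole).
n = (25 − 1)·27 + 1 = 649

By the generalised pigeonhole principle, to guarantee some box contains ≥ r objects we need more than (r − 1) · k objects total. Threshold: n = (r − 1) · k + 1. With r = 25 and k = 27: n = 24 · 27 + 1 = 648 + 1 = 649. For n = 648 = 24 · 27, we can put exactly 24 objects in every box, avoiding 25 in any single one — so 649 is tight.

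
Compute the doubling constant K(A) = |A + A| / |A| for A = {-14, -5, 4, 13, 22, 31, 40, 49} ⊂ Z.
K = |A + A| / |A| = 15/8

Enumerate A + A = {a + b : a, b ∈ A}. With |A| = 8, there are |A|^2 = 64 ordered sum pairs; collecting distinct values, A + A = {-28, -19, -10, -1, 8, 17, 26, 35, 44, 53, 62, 71, 80, 89, 98}, so |A + A| = 15. Thus K = 15/8. Here |A + A| = 2|A| − 1 = 15, the minimum possible — so K = 15/8 is minimal, which holds iff A is an arithmetic progression.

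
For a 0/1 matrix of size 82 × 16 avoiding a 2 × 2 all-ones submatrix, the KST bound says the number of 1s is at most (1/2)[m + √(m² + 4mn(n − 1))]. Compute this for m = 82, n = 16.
z(82, 16; 2, 2) ≤ (1/2)[82 + √(82² + 4·82·16·15)] = (1/2)[82 + √85444] = 187.154

Kővári–Sós–Turán: let r_1, ..., r_82 be the row sums and z = Σ r_i the total number of 1s. Each pair of columns can share at most one row with both entries 1 (else a 2×2 all-ones block appears), so Σ_i C(r_i, 2) ≤ C(16, 2) = 120. By convexity Σ_i C(r_i, 2) ≥ 82·C(z/82, 2) = z(z − 82)/(2·82), giving z² − 82z − 82·16·15 ≤ 0 and hence z ≤ (1/2)[82 + √(6724 + 4·19680)] = (1/2)[82 + √85444] ≈ (1/2)(82 + 292.3081) = 187.154.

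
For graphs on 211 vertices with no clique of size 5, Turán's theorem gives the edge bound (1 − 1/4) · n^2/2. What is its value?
Turán density bound = (3/4) · 211^2/2 = 133563/8 ≈ 16695.375

Turán's theorem: ex(n, K_{r+1}) is achieved by the complete r-partite Turán graph T(n, r) with parts as balanced as possible, and is at most (1 − 1/r) · n^2/2. For r = 4, n = 211: the density bound is (3/4) · 44521/2 = 133563/8 ≈ 16695.375. The integer-valued extremum is e(T(211, 4)) = 16695, which is strictly less than the density bound 133563/8 since 4 ∤ 211 (the parts of T(211, 4) cannot all be equal).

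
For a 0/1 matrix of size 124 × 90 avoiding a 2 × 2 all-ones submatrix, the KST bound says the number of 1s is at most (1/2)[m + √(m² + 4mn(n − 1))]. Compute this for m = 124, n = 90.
z(124, 90; 2, 2) ≤ (1/2)[124 + √(124² + 4·124·90·89)] = (1/2)[124 + √3988336] = 1060.5409

Kővári–Sós–Turán: let r_1, ..., r_124 be the row sums and z = Σ r_i the total number of 1s. Each pair of columns can share at most one row with both entries 1 (else a 2×2 all-ones block appears), so Σ_i C(r_i, 2) ≤ C(90, 2) = 4005. By convexity Σ_i C(r_i, 2) ≥ 124·C(z/124, 2) = z(z − 124)/(2·124), giving z² − 124z − 124·90·89 ≤ 0 and hence z ≤ (1/2)[124 + √(15376 + 4·993240)] = (1/2)[124 + √3988336] ≈ (1/2)(124 + 1997.0819) = 1060.5409.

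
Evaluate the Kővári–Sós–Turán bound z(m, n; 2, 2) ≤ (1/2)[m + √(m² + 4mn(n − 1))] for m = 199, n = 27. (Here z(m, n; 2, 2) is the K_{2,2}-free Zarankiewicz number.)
z(199, 27; 2, 2) ≤ (1/2)[199 + √(199² + 4·199·27·26)] = (1/2)[199 + √598393] = 486.2793

Kővári–Sós–Turán: let r_1, ..., r_199 be the row sums and z = Σ r_i the total number of 1s. Each pair of columns can share at most one row with both entries 1 (else a 2×2 all-ones block appears), so Σ_i C(r_i, 2) ≤ C(27, 2) = 351. By convexity Σ_i C(r_i, 2) ≥ 199·C(z/199, 2) = z(z − 199)/(2·199), giving z² − 199z − 199·27·26 ≤ 0 and hence z ≤ (1/2)[199 + √(39601 + 4·139698)] = (1/2)[199 + √598393] ≈ (1/2)(199 + 773.5587) = 486.2793.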